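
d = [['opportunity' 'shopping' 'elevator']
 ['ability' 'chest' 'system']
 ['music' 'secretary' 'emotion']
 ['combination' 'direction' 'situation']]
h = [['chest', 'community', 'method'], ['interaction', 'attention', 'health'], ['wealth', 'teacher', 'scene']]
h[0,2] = 'method'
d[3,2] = 'situation'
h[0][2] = 'method'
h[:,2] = ['method', 'health', 'scene']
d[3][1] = 'direction'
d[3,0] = 'combination'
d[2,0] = 'music'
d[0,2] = 'elevator'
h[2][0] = 'wealth'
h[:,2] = ['method', 'health', 'scene']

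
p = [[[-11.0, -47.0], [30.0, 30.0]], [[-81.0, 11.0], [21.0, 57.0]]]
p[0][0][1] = -47.0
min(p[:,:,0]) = -81.0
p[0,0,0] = -11.0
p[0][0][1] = -47.0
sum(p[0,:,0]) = 19.0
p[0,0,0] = -11.0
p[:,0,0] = [-11.0, -81.0]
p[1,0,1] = 11.0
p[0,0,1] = -47.0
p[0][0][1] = -47.0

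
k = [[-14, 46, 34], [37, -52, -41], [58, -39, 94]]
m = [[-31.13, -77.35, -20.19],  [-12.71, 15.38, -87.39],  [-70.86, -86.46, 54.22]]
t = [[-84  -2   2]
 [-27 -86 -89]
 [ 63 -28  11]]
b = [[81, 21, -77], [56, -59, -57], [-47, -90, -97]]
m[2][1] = -86.46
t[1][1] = -86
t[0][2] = 2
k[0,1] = 46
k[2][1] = -39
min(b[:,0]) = -47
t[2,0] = 63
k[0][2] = 34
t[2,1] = -28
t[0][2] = 2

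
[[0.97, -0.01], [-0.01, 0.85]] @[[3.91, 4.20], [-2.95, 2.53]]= [[3.82, 4.05],[-2.55, 2.11]]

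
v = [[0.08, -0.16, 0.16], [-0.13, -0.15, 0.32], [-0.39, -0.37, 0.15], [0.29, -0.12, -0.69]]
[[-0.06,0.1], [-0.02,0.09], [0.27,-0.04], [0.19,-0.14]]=v @ [[-0.56,  0.33],[-0.33,  -0.10],[-0.45,  0.36]]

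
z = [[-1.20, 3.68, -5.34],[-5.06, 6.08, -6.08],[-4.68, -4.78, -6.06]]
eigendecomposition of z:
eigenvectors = [[-0.33,-0.76,-0.74], [-0.42,-0.4,-0.43], [-0.85,0.52,0.52]]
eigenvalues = [-10.24, 4.41, 4.65]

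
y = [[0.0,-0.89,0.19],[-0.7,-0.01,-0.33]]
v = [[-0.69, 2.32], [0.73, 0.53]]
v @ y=[[-1.62, 0.59, -0.9], [-0.37, -0.65, -0.04]]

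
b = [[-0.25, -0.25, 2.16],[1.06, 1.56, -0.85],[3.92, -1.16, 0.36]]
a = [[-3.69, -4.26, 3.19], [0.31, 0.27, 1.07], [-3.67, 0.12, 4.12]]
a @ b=[[8.91, -9.42, -3.20], [4.40, -0.90, 0.83], [17.2, -3.67, -6.55]]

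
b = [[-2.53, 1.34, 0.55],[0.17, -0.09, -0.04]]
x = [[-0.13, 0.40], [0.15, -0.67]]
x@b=[[0.4, -0.21, -0.09], [-0.49, 0.26, 0.11]]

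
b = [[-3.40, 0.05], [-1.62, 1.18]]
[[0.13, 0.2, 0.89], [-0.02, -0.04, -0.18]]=b @ [[-0.04, -0.06, -0.27], [-0.07, -0.12, -0.52]]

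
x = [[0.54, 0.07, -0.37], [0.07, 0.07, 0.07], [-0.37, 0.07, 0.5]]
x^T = [[0.54, 0.07, -0.37], [0.07, 0.07, 0.07], [-0.37, 0.07, 0.50]]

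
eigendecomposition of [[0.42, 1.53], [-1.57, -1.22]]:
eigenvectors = [[-0.37-0.60j, (-0.37+0.6j)], [(0.71+0j), (0.71-0j)]]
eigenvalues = [(-0.4+1.32j), (-0.4-1.32j)]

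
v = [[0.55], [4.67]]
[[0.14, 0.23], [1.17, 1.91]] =v@[[0.25, 0.41]]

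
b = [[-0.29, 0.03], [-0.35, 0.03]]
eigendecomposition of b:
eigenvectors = [[-0.63, -0.11], [-0.78, -0.99]]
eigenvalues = [-0.25, -0.01]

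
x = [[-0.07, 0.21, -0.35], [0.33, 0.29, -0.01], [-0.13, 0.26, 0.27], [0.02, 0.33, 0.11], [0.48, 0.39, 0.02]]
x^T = [[-0.07, 0.33, -0.13, 0.02, 0.48], [0.21, 0.29, 0.26, 0.33, 0.39], [-0.35, -0.01, 0.27, 0.11, 0.02]]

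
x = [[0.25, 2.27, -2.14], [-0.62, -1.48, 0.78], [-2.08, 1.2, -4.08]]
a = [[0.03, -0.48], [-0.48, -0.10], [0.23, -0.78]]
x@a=[[-1.57,1.32],[0.87,-0.16],[-1.58,4.06]]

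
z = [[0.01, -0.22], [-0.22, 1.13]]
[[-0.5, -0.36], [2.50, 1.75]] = z @ [[0.47,0.63],[2.30,1.67]]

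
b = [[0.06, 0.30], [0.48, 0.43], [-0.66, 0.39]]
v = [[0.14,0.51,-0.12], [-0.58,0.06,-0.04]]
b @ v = [[-0.17, 0.05, -0.02], [-0.18, 0.27, -0.07], [-0.32, -0.31, 0.06]]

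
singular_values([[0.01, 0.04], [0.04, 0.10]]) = [0.12, 0.01]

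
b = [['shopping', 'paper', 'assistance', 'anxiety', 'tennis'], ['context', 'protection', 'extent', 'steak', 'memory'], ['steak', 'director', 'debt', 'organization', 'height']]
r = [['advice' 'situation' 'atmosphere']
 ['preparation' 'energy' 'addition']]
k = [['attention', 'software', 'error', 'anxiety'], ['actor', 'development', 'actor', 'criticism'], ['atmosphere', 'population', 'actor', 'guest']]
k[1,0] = 'actor'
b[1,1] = 'protection'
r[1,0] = 'preparation'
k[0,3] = 'anxiety'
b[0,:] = ['shopping', 'paper', 'assistance', 'anxiety', 'tennis']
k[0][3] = 'anxiety'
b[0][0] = 'shopping'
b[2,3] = 'organization'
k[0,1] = 'software'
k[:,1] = ['software', 'development', 'population']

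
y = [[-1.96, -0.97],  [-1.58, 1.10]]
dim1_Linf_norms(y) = [1.96, 1.58]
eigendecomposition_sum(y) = [[-2.13, -0.59], [-0.96, -0.27]] + [[0.17, -0.38],[-0.62, 1.37]]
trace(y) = -0.86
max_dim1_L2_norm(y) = 2.19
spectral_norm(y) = 2.52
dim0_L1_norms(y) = [3.54, 2.07]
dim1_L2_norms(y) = [2.19, 1.93]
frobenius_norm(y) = 2.91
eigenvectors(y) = [[-0.91,0.27], [-0.41,-0.96]]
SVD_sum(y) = [[-1.99, -0.08], [-1.53, -0.06]] + [[0.03,-0.89], [-0.05,1.16]]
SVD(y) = [[-0.79, -0.61], [-0.61, 0.79]] @ diag([2.5187995928132403, 1.4644277418991531]) @ [[1.0, 0.04], [-0.04, 1.00]]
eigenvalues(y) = [-2.4, 1.54]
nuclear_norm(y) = 3.98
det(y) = -3.69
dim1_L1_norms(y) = [2.93, 2.68]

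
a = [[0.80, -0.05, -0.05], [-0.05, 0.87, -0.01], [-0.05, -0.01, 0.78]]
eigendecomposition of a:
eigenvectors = [[0.67, 0.55, 0.51], [0.28, 0.44, -0.85], [0.69, -0.71, -0.14]]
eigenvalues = [0.73, 0.82, 0.9]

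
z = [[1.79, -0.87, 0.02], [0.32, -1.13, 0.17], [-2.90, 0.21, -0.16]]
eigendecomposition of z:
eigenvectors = [[-0.55, -0.1, 0.22], [-0.01, -0.26, 0.67], [0.84, -0.96, 0.71]]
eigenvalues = [1.74, -0.39, -0.85]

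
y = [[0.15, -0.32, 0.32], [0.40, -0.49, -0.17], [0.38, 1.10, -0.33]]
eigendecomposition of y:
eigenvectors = [[(-0.7+0j),-0.34-0.07j,-0.34+0.07j], [-0.19+0.00j,(-0.03+0.46j),(-0.03-0.46j)], [(-0.68+0j),0.82+0.00j,0.82-0.00j]]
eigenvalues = [(0.37+0j), (-0.52+0.59j), (-0.52-0.59j)]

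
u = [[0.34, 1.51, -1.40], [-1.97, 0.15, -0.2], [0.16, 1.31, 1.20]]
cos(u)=[[3.31,0.66,1.38], [0.53,3.38,-1.43], [1.34,-1.13,1.01]]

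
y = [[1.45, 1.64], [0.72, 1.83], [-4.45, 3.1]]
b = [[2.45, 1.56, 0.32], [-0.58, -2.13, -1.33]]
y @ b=[[2.60, -1.23, -1.72], [0.70, -2.77, -2.2], [-12.70, -13.54, -5.55]]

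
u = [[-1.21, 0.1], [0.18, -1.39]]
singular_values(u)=[1.47, 1.13]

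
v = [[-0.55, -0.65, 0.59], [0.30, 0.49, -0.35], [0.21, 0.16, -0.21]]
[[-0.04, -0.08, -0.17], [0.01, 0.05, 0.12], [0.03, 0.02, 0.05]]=v @ [[0.20, 0.15, 0.02], [-0.12, 0.1, 0.20], [-0.02, 0.12, -0.05]]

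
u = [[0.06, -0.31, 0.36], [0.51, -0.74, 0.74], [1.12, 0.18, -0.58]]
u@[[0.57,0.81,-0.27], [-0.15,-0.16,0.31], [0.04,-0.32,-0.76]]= [[0.10, -0.02, -0.39],  [0.43, 0.29, -0.93],  [0.59, 1.06, 0.19]]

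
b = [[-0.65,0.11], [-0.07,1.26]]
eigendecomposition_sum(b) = [[-0.65,0.04], [-0.02,0.0]] + [[-0.00, 0.07], [-0.05, 1.26]]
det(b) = -0.81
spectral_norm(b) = 1.27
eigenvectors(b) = [[-1.0,-0.06], [-0.04,-1.00]]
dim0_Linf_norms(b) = [0.65, 1.26]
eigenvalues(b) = [-0.65, 1.26]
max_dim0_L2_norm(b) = 1.26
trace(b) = 0.61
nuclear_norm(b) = 1.91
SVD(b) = [[0.15, 0.99], [0.99, -0.15]] @ diag([1.2732109734494232, 0.6372078288031092]) @ [[-0.13, 0.99], [-0.99, -0.13]]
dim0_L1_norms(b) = [0.72, 1.37]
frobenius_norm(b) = 1.42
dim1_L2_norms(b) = [0.66, 1.26]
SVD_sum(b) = [[-0.03,0.19], [-0.17,1.25]] + [[-0.62, -0.08], [0.1, 0.01]]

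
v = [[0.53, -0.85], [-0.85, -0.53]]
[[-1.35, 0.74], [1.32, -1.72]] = v @ [[-1.83, 1.85], [0.45, 0.28]]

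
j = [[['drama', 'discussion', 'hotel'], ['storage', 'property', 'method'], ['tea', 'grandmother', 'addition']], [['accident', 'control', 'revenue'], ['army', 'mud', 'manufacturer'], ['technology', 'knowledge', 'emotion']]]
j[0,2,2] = 'addition'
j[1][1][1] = 'mud'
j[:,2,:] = [['tea', 'grandmother', 'addition'], ['technology', 'knowledge', 'emotion']]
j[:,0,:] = [['drama', 'discussion', 'hotel'], ['accident', 'control', 'revenue']]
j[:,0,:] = [['drama', 'discussion', 'hotel'], ['accident', 'control', 'revenue']]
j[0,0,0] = 'drama'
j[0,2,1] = 'grandmother'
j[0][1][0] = 'storage'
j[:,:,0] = [['drama', 'storage', 'tea'], ['accident', 'army', 'technology']]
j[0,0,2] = 'hotel'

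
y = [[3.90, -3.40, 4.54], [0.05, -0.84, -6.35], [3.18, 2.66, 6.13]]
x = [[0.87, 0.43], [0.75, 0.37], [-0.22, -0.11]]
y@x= [[-0.16, -0.08], [0.81, 0.41], [3.41, 1.68]]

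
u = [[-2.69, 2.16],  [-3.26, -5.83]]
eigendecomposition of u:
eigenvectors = [[(-0.37-0.51j), -0.37+0.51j], [0.78+0.00j, (0.78-0j)]]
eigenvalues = [(-4.26+2.14j), (-4.26-2.14j)]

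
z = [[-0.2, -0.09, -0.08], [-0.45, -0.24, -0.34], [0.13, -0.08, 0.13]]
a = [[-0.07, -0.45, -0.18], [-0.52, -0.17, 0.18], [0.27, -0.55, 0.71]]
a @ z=[[0.19, 0.13, 0.14], [0.2, 0.07, 0.12], [0.29, 0.05, 0.26]]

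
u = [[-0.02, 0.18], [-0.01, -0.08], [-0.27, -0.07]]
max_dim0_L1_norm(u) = 0.33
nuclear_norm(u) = 0.48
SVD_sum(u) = [[0.05, 0.02],[-0.04, -0.02],[-0.25, -0.11]] + [[-0.07,0.16], [0.03,-0.06], [-0.02,0.04]]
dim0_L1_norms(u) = [0.3, 0.33]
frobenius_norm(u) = 0.34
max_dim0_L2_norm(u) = 0.27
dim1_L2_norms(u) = [0.18, 0.08, 0.28]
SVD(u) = [[0.19, 0.9], [-0.15, -0.36], [-0.97, 0.23]] @ diag([0.2836420219662255, 0.19143459294210968]) @ [[0.92,  0.40], [-0.40,  0.92]]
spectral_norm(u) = 0.28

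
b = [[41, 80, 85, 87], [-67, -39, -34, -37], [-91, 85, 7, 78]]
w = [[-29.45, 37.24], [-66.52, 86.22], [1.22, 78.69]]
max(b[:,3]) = 87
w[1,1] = 86.22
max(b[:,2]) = 85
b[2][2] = 7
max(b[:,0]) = 41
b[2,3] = 78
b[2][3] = 78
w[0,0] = -29.45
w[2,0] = 1.22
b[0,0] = 41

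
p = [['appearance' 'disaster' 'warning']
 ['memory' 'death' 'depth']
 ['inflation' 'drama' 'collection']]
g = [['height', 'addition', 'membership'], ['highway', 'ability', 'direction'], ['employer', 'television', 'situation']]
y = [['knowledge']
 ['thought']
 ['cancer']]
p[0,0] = 'appearance'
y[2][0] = 'cancer'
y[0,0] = 'knowledge'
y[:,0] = ['knowledge', 'thought', 'cancer']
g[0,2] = 'membership'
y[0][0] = 'knowledge'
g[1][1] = 'ability'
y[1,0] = 'thought'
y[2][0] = 'cancer'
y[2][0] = 'cancer'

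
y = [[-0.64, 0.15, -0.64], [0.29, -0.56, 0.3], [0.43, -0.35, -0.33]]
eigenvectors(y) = [[-0.13+0.63j, -0.13-0.63j, -0.63+0.00j], [(0.31-0.28j), (0.31+0.28j), (-0.77+0j)], [(0.64+0j), (0.64-0j), (0.1+0j)]]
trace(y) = -1.53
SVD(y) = [[-0.78, -0.45, -0.44], [0.57, -0.21, -0.8], [0.27, -0.87, 0.42]] @ diag([1.105029613033769, 0.6388663752456242, 0.34126134984635526]) @ [[0.7, -0.48, 0.52], [-0.22, 0.55, 0.8], [0.67, 0.68, -0.28]]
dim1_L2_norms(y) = [0.92, 0.7, 0.65]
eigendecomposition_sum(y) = [[-0.27+0.15j, (0.18-0.16j), -0.36-0.24j], [(0.2+0.02j), -0.15+0.02j, 0.10+0.26j], [(0.21+0.24j), (-0.19-0.14j), (-0.16+0.4j)]] + [[-0.27-0.15j, 0.18+0.16j, (-0.36+0.24j)], [0.20-0.02j, (-0.15-0.02j), (0.1-0.26j)], [(0.21-0.24j), (-0.19+0.14j), (-0.16-0.4j)]] + [[-0.09+0.00j, -0.21-0.00j, 0.08+0.00j], [-0.11+0.00j, (-0.25-0j), 0.10+0.00j], [(0.01-0j), 0.03+0.00j, (-0.01-0j)]]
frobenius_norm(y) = 1.32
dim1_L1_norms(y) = [1.43, 1.15, 1.11]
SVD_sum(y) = [[-0.6, 0.41, -0.45], [0.44, -0.3, 0.33], [0.21, -0.14, 0.16]] + [[0.06,-0.16,-0.23], [0.03,-0.07,-0.11], [0.12,-0.3,-0.45]] + [[-0.1, -0.10, 0.04], [-0.18, -0.19, 0.08], [0.10, 0.10, -0.04]]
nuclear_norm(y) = 2.09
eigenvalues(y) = [(-0.59+0.57j), (-0.59-0.57j), (-0.36+0j)]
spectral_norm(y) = 1.11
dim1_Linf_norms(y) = [0.64, 0.56, 0.43]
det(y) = -0.24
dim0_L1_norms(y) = [1.36, 1.06, 1.27]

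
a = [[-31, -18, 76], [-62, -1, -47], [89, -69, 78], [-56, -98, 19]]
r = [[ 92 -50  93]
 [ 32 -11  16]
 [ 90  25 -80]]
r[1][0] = 32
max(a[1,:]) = -1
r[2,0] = 90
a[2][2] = 78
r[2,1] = 25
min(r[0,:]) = -50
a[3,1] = -98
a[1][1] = -1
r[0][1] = -50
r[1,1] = -11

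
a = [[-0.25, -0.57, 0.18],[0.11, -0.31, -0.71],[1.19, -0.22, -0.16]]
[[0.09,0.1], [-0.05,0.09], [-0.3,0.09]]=a @ [[-0.25, 0.03], [-0.03, -0.2], [0.04, -0.04]]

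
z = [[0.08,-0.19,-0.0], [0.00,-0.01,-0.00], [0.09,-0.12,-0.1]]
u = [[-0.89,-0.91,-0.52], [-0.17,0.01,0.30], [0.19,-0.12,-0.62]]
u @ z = [[-0.12, 0.24, 0.05],  [0.01, -0.0, -0.03],  [-0.04, 0.04, 0.06]]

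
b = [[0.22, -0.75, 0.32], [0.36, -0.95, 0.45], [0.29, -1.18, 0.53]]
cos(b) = [[1.06, -0.09, 0.05], [0.07, 0.95, 0.04], [0.1, -0.14, 1.08]]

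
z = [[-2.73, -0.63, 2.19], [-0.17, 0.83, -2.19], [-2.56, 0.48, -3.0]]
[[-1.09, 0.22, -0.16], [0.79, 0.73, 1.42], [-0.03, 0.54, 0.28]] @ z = [[3.35,  0.79,  -2.39], [-5.92,  0.79,  -4.13], [-0.73,  0.6,  -2.09]]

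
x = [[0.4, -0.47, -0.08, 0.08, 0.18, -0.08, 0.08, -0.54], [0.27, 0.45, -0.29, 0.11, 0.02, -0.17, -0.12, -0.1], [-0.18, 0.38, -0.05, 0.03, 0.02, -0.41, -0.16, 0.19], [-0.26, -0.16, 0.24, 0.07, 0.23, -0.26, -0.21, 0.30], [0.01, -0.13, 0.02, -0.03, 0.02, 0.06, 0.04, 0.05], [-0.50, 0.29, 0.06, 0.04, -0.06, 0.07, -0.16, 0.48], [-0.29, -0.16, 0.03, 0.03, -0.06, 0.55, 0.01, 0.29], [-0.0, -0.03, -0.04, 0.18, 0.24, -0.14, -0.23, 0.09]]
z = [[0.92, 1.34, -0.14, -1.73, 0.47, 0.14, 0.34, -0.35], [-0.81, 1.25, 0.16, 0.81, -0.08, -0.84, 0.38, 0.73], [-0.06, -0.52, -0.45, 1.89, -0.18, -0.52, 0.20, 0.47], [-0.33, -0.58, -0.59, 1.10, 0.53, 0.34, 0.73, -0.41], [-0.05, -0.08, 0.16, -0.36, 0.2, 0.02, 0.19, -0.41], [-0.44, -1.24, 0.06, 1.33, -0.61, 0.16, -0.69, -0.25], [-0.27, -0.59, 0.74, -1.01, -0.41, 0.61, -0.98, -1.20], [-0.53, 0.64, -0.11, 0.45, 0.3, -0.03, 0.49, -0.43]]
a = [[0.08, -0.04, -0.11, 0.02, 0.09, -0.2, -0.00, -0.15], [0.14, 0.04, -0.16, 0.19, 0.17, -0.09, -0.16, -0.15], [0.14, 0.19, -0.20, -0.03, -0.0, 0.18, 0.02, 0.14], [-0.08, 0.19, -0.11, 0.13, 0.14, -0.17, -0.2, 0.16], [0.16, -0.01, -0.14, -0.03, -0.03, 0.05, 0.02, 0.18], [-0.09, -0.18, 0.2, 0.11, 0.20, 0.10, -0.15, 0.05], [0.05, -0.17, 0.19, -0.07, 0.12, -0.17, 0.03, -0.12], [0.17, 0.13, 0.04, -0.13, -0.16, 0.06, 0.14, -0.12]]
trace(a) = 0.03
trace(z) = 1.77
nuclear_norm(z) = 10.92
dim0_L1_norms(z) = [3.41, 6.24, 2.41, 8.68, 2.78, 2.66, 4.0, 4.25]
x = z @ a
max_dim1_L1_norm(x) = 1.91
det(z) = -0.00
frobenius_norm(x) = 1.81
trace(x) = 1.06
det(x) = -0.00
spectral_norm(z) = 3.89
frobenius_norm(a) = 1.05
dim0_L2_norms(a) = [0.34, 0.39, 0.43, 0.3, 0.37, 0.39, 0.33, 0.39]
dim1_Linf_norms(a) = [0.2, 0.19, 0.2, 0.2, 0.18, 0.2, 0.19, 0.17]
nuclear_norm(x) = 3.57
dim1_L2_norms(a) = [0.3, 0.41, 0.39, 0.43, 0.29, 0.41, 0.36, 0.36]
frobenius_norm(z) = 5.42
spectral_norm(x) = 1.28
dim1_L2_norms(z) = [2.48, 2.07, 2.15, 1.76, 0.64, 2.11, 2.22, 1.19]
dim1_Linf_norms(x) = [0.54, 0.45, 0.41, 0.3, 0.13, 0.5, 0.55, 0.24]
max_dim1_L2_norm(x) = 0.85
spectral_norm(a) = 0.62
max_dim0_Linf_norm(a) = 0.2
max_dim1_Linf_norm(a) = 0.2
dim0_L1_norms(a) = [0.91, 0.95, 1.15, 0.71, 0.91, 1.02, 0.72, 1.07]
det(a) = 0.00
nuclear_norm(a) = 2.44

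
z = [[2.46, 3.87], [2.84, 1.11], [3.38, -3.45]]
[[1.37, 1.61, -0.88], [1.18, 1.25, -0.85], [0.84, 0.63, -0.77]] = z@[[0.37, 0.37, -0.28],[0.12, 0.18, -0.05]]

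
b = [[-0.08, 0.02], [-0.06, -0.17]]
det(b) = 0.015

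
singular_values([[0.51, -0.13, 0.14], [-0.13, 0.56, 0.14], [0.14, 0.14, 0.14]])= [0.67, 0.51, 0.03]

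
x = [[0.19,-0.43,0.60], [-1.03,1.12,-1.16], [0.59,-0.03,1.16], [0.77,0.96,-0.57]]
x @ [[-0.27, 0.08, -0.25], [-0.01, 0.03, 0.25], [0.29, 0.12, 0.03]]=[[0.13, 0.07, -0.14],  [-0.07, -0.19, 0.5],  [0.18, 0.19, -0.12],  [-0.38, 0.02, 0.03]]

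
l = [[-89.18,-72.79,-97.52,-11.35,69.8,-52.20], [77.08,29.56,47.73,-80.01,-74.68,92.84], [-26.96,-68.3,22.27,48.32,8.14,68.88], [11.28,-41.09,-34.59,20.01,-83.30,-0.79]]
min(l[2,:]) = -68.3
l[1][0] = 77.08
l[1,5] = 92.84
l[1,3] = -80.01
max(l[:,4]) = 69.8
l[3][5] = -0.79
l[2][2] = 22.27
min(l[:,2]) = -97.52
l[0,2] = -97.52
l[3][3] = 20.01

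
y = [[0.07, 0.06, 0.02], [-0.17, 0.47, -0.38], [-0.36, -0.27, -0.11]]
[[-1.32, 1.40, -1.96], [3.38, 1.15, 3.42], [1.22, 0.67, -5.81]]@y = [[0.38, 1.11, -0.34], [-1.19, -0.18, -0.75], [2.06, 1.96, 0.41]]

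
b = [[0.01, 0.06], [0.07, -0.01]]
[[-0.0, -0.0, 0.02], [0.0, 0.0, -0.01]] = b @ [[0.00, 0.01, -0.05],[-0.01, -0.08, 0.36]]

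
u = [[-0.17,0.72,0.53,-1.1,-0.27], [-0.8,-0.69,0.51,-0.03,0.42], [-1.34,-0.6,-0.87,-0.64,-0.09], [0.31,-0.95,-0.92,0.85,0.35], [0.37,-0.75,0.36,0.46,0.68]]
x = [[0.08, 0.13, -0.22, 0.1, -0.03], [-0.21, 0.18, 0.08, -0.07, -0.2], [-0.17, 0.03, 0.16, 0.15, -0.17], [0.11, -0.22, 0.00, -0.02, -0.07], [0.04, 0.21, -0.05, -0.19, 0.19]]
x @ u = [[0.20, 0.03, 0.20, 0.12, 0.07], [-0.31, -0.11, -0.1, 0.02, -0.04], [-0.23, -0.25, -0.41, 0.13, -0.02], [0.13, 0.30, -0.06, -0.16, -0.18], [-0.1, -0.05, 0.42, -0.09, 0.14]]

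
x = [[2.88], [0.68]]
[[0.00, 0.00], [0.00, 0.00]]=x @ [[0.0, -0.00]]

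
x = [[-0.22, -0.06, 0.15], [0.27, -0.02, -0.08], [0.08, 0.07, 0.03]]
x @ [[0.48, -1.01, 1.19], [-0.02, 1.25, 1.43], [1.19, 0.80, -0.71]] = [[0.07,0.27,-0.45], [0.03,-0.36,0.35], [0.07,0.03,0.17]]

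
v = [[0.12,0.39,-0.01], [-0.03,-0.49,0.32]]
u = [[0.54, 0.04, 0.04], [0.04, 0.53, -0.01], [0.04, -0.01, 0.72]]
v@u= [[0.08, 0.21, -0.01], [-0.02, -0.26, 0.23]]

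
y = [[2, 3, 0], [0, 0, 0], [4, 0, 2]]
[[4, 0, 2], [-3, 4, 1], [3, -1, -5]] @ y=[[16, 12, 4], [-2, -9, 2], [-14, 9, -10]]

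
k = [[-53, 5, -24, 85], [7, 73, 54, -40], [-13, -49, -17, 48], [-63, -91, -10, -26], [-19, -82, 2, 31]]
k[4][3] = 31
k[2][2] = -17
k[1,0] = 7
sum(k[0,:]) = 13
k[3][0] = -63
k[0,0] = -53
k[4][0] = -19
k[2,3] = 48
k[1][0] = 7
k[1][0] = 7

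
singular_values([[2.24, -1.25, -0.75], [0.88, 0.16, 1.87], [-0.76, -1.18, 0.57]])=[2.7, 2.07, 1.48]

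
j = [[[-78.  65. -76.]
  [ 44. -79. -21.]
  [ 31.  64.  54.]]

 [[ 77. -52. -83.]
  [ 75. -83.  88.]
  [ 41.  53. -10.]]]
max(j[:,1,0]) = 75.0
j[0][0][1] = 65.0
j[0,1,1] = -79.0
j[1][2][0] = 41.0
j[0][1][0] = 44.0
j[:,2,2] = [54.0, -10.0]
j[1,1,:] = [75.0, -83.0, 88.0]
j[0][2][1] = 64.0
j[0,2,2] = 54.0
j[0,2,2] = 54.0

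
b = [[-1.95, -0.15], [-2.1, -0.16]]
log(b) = [[0.19+2.90j, (0.52+0.22j)], [7.26+3.12j, (-6+0.24j)]]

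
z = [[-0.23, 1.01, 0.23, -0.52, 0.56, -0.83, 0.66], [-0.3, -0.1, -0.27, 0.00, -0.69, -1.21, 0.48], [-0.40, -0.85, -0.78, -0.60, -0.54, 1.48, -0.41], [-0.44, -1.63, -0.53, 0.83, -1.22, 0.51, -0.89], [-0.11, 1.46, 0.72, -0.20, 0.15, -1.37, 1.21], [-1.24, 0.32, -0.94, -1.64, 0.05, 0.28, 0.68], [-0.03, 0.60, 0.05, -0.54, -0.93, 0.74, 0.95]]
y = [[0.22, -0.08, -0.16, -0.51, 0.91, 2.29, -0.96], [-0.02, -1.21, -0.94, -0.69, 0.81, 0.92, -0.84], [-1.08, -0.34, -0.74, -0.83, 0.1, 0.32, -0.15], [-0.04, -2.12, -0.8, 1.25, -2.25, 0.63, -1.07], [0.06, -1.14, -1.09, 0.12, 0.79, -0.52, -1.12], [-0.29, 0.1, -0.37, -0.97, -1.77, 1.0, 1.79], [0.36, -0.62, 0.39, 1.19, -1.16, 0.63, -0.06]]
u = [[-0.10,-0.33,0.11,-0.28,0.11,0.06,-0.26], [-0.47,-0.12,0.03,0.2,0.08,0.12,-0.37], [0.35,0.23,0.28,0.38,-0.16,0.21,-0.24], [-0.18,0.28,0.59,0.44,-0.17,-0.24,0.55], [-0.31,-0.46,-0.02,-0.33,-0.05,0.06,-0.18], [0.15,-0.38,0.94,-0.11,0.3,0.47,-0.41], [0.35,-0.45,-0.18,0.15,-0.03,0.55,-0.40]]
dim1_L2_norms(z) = [1.68, 1.53, 2.12, 2.52, 2.46, 2.4, 1.72]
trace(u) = 0.52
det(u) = -0.01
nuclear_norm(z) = 10.81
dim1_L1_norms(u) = [1.25, 1.39, 1.85, 2.45, 1.41, 2.76, 2.11]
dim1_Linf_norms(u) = [0.33, 0.47, 0.38, 0.59, 0.46, 0.94, 0.55]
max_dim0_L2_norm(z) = 2.67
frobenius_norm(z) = 5.55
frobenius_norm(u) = 2.27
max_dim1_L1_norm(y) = 8.16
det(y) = -6.35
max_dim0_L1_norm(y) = 7.79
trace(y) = 1.25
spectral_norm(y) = 4.11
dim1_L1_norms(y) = [5.13, 5.43, 3.56, 8.16, 4.84, 6.29, 4.41]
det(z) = 0.03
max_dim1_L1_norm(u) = 2.76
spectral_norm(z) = 4.11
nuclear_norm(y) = 14.41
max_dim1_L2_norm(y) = 3.65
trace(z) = 1.10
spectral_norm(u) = 1.50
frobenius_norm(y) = 6.73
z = u @ y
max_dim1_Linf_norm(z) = 1.64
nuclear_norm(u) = 4.91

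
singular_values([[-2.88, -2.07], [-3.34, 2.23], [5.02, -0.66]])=[6.73, 3.01]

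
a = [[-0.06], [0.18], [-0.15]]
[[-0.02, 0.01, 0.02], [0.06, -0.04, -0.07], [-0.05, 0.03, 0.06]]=a@[[0.33, -0.21, -0.39]]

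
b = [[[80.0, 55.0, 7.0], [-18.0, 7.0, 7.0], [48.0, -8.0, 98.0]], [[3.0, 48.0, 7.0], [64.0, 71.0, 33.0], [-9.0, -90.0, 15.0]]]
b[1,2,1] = -90.0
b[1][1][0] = 64.0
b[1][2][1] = -90.0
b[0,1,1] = 7.0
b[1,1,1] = 71.0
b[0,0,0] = 80.0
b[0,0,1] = 55.0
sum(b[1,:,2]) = 55.0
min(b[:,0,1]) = 48.0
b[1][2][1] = -90.0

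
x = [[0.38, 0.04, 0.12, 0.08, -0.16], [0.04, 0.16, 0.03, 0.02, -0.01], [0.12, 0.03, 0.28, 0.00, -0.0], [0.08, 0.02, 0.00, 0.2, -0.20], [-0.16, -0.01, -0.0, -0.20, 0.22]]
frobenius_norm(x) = 0.72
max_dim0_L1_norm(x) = 0.78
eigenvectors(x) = [[-0.70, -0.28, -0.20, 0.61, 0.17], [-0.11, -0.11, 0.07, -0.41, 0.9], [-0.27, -0.72, 0.08, -0.52, -0.37], [-0.4, 0.46, -0.65, -0.43, -0.14], [0.51, -0.42, -0.73, 0.12, 0.12]]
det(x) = -0.00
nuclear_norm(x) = 1.24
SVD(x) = [[-0.7, 0.28, 0.61, 0.17, 0.2],[-0.11, 0.11, -0.41, 0.9, -0.07],[-0.27, 0.72, -0.52, -0.37, -0.08],[-0.4, -0.46, -0.43, -0.14, 0.65],[0.51, 0.42, 0.12, 0.12, 0.73]] @ diag([0.5975422260208627, 0.3307228733293299, 0.1624827814300106, 0.15087210007034163, 0.0016199808505452879]) @ [[-0.70,-0.11,-0.27,-0.4,0.51], [0.28,0.11,0.72,-0.46,0.42], [0.61,-0.41,-0.52,-0.43,0.12], [0.17,0.9,-0.37,-0.14,0.12], [-0.2,0.07,0.08,-0.65,-0.73]]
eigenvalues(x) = [0.6, 0.33, -0.0, 0.16, 0.15]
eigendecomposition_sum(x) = [[0.29, 0.05, 0.11, 0.17, -0.21], [0.05, 0.01, 0.02, 0.03, -0.03], [0.11, 0.02, 0.04, 0.07, -0.08], [0.17, 0.03, 0.07, 0.1, -0.12], [-0.21, -0.03, -0.08, -0.12, 0.16]] + [[0.03, 0.01, 0.07, -0.04, 0.04], [0.01, 0.00, 0.03, -0.02, 0.02], [0.07, 0.03, 0.17, -0.11, 0.10], [-0.04, -0.02, -0.11, 0.07, -0.06], [0.04, 0.02, 0.10, -0.06, 0.06]] + [[-0.0, 0.00, 0.0, -0.00, -0.00],[0.0, -0.00, -0.00, 0.00, 0.00],[0.0, -0.00, -0.0, 0.00, 0.0],[-0.0, 0.00, 0.00, -0.0, -0.0],[-0.0, 0.00, 0.00, -0.00, -0.0]] + [[0.06, -0.04, -0.05, -0.04, 0.01],[-0.04, 0.03, 0.03, 0.03, -0.01],[-0.05, 0.03, 0.04, 0.04, -0.01],[-0.04, 0.03, 0.04, 0.03, -0.01],[0.01, -0.01, -0.01, -0.01, 0.0]] + [[0.00, 0.02, -0.01, -0.00, 0.00], [0.02, 0.12, -0.05, -0.02, 0.02], [-0.01, -0.05, 0.02, 0.01, -0.01], [-0.00, -0.02, 0.01, 0.0, -0.0], [0.00, 0.02, -0.01, -0.00, 0.0]]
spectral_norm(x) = 0.60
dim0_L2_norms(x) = [0.44, 0.17, 0.31, 0.29, 0.34]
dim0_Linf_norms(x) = [0.38, 0.16, 0.28, 0.2, 0.22]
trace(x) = 1.24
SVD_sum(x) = [[0.29, 0.05, 0.11, 0.17, -0.21], [0.05, 0.01, 0.02, 0.03, -0.03], [0.11, 0.02, 0.04, 0.07, -0.08], [0.17, 0.03, 0.07, 0.1, -0.12], [-0.21, -0.03, -0.08, -0.12, 0.16]] + [[0.03, 0.01, 0.07, -0.04, 0.04], [0.01, 0.00, 0.03, -0.02, 0.02], [0.07, 0.03, 0.17, -0.11, 0.10], [-0.04, -0.02, -0.11, 0.07, -0.06], [0.04, 0.02, 0.1, -0.06, 0.06]] + [[0.06, -0.04, -0.05, -0.04, 0.01], [-0.04, 0.03, 0.03, 0.03, -0.01], [-0.05, 0.03, 0.04, 0.04, -0.01], [-0.04, 0.03, 0.04, 0.03, -0.01], [0.01, -0.01, -0.01, -0.01, 0.00]] + [[0.00, 0.02, -0.01, -0.0, 0.0], [0.02, 0.12, -0.05, -0.02, 0.02], [-0.01, -0.05, 0.02, 0.01, -0.01], [-0.00, -0.02, 0.01, 0.0, -0.0], [0.00, 0.02, -0.01, -0.00, 0.0]] + [[-0.0, 0.00, 0.0, -0.00, -0.0],[0.0, -0.0, -0.0, 0.00, 0.00],[0.00, -0.0, -0.00, 0.0, 0.00],[-0.0, 0.0, 0.0, -0.00, -0.00],[-0.0, 0.00, 0.00, -0.0, -0.0]]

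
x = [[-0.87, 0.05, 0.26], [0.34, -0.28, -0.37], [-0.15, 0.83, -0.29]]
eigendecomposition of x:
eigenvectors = [[0.80+0.00j, (0.24-0.19j), (0.24+0.19j)],[(-0.14+0j), (-0.04+0.46j), -0.04-0.46j],[0.58+0.00j, (0.83+0j), 0.83-0.00j]]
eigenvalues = [(-0.69+0j), (-0.38+0.5j), (-0.38-0.5j)]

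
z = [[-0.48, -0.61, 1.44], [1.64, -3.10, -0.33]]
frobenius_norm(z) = 3.88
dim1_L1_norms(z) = [2.53, 5.07]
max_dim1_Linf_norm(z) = 3.1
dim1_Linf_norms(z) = [1.44, 3.1]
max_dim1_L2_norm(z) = 3.52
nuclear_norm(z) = 5.15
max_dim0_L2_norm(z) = 3.16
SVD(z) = [[0.06, 1.0],  [1.0, -0.06]] @ diag([3.5283044493095024, 1.6234739643686202]) @ [[0.46, -0.89, -0.07], [-0.36, -0.25, 0.90]]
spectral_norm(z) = 3.53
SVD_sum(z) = [[0.1,-0.2,-0.02], [1.60,-3.13,-0.24]] + [[-0.58, -0.41, 1.46],[0.04, 0.03, -0.09]]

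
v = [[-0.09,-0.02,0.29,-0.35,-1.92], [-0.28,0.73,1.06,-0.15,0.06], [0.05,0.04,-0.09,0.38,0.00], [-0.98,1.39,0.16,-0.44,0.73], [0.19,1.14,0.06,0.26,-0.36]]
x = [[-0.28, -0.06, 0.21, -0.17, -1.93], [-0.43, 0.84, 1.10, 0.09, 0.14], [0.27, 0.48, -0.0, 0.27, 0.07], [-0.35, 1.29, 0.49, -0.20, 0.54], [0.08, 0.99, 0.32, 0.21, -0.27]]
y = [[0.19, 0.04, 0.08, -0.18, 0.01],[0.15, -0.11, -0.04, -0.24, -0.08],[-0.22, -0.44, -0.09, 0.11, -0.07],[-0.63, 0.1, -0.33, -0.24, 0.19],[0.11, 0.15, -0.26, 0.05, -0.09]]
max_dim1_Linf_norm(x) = 1.93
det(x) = 0.00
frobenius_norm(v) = 3.32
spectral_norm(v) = 2.31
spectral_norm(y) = 0.81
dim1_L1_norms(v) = [2.67, 2.28, 0.56, 3.7, 2.01]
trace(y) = -0.34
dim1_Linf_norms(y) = [0.19, 0.24, 0.44, 0.63, 0.26]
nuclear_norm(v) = 6.34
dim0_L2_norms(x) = [0.68, 1.89, 1.26, 0.44, 2.03]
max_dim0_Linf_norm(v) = 1.92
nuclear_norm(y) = 2.04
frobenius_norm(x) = 3.15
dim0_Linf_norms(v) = [0.98, 1.39, 1.06, 0.44, 1.92]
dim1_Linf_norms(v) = [1.92, 1.06, 0.38, 1.39, 1.14]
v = x + y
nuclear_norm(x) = 5.54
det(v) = 0.90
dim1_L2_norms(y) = [0.28, 0.32, 0.52, 0.78, 0.34]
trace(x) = 0.09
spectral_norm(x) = 2.27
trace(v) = -0.25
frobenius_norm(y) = 1.08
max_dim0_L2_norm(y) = 0.72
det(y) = 0.00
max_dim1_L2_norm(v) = 1.98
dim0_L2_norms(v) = [1.04, 1.94, 1.12, 0.74, 2.09]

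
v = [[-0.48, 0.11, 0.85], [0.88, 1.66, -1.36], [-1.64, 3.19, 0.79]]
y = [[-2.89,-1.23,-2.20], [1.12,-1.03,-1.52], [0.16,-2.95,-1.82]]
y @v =[[3.91, -9.38, -2.52], [1.05, -6.44, 1.15], [0.31, -10.69, 2.71]]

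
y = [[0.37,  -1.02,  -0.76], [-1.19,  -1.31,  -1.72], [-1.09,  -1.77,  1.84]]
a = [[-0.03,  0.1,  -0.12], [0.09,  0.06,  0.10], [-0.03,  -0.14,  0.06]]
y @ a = [[-0.08, 0.08, -0.19], [-0.03, 0.04, -0.09], [-0.18, -0.47, 0.06]]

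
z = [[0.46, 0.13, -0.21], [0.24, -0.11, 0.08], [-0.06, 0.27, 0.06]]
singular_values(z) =[0.55, 0.32, 0.16]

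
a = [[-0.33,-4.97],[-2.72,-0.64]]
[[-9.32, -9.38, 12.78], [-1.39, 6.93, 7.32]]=a @ [[0.07, -3.04, -2.12], [1.87, 2.09, -2.43]]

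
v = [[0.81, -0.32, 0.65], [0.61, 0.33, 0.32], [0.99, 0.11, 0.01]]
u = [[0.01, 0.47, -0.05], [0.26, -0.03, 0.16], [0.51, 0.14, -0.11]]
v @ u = [[0.26, 0.48, -0.16],[0.26, 0.32, -0.01],[0.04, 0.46, -0.03]]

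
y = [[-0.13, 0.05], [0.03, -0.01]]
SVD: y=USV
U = [[-0.98, 0.22], [0.22, 0.98]]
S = [0.14, 0.0]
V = [[0.93, -0.36], [0.36, 0.93]]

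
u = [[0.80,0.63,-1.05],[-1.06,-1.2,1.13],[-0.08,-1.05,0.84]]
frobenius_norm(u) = 2.79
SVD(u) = [[-0.53, 0.42, 0.74], [0.72, -0.24, 0.65], [0.45, 0.87, -0.17]] @ diag([2.7072554619965534, 0.6368043082155248, 0.2442296798670682]) @ [[-0.45,-0.62,0.65], [0.82,-0.57,0.03], [-0.35,-0.54,-0.76]]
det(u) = -0.42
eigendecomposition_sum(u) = [[0.43+0.22j, 0.36-0.29j, -0.53+0.31j], [(-0.33-0.27j), -0.36+0.19j, 0.52-0.17j], [0.12-0.43j, -0.33-0.27j, 0.38+0.42j]] + [[0.43-0.22j, (0.36+0.29j), -0.53-0.31j],  [-0.33+0.27j, -0.36-0.19j, 0.52+0.17j],  [0.12+0.43j, -0.33+0.27j, (0.38-0.42j)]] + [[-0.07-0.00j, -0.08-0.00j, 0.02+0.00j], [(-0.39-0j), -0.48-0.00j, 0.10+0.00j], [-0.32-0.00j, -0.39-0.00j, 0.08+0.00j]]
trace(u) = 0.44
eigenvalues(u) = [(0.45+0.83j), (0.45-0.83j), (-0.47+0j)]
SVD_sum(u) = [[0.64, 0.88, -0.92], [-0.88, -1.20, 1.26], [-0.55, -0.76, 0.79]] + [[0.22, -0.15, 0.01], [-0.13, 0.09, -0.0], [0.46, -0.32, 0.02]] + [[-0.06,-0.1,-0.14], [-0.06,-0.09,-0.12], [0.01,0.02,0.03]]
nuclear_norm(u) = 3.59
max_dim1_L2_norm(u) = 1.96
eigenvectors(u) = [[-0.62+0.00j, -0.62-0.00j, (-0.14+0j)], [(0.53+0.11j), 0.53-0.11j, (-0.77+0j)], [0.12+0.56j, (0.12-0.56j), (-0.63+0j)]]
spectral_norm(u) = 2.71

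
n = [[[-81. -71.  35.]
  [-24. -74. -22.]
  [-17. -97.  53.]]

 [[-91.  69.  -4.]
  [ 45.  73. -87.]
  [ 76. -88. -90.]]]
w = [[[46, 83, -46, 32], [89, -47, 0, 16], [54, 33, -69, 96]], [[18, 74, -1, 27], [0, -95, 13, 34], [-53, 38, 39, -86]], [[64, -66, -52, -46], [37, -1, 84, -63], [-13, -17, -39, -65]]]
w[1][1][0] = 0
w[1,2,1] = 38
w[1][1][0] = 0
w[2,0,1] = -66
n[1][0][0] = -91.0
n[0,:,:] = [[-81.0, -71.0, 35.0], [-24.0, -74.0, -22.0], [-17.0, -97.0, 53.0]]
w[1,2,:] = [-53, 38, 39, -86]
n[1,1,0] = 45.0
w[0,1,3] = 16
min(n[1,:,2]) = -90.0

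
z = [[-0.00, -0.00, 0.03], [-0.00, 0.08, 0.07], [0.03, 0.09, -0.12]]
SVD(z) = [[-0.16,  -0.15,  0.98], [-0.12,  -0.98,  -0.17], [0.98,  -0.14,  0.14]] @ diag([0.15537538029564316, 0.10695662809969055, 0.00433254007814669]) @ [[0.19, 0.51, -0.84], [-0.04, -0.85, -0.52], [0.98, -0.13, 0.14]]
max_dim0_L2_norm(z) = 0.14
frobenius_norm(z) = 0.19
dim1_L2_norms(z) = [0.03, 0.11, 0.15]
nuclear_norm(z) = 0.27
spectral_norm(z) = 0.16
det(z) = -0.00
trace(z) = -0.04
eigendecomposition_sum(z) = [[-0.01, -0.01, 0.03],[-0.01, -0.02, 0.04],[0.03, 0.05, -0.13]] + [[0.00,-0.00,0.0], [-0.00,0.0,-0.0], [0.00,-0.00,0.0]] + [[0.00, 0.01, 0.00], [0.01, 0.10, 0.03], [0.0, 0.04, 0.01]]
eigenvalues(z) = [-0.15, 0.0, 0.11]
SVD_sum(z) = [[-0.0, -0.01, 0.02], [-0.0, -0.01, 0.02], [0.03, 0.08, -0.13]] + [[0.0, 0.01, 0.01], [0.0, 0.09, 0.05], [0.0, 0.01, 0.01]] + [[0.0, -0.00, 0.0], [-0.0, 0.00, -0.00], [0.0, -0.0, 0.0]]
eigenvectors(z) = [[-0.18,-0.98,0.10],[-0.28,0.13,0.92],[0.94,-0.14,0.38]]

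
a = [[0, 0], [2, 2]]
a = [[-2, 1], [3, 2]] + [[2, -1], [-1, 0]]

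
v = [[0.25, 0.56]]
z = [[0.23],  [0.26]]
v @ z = [[0.2]]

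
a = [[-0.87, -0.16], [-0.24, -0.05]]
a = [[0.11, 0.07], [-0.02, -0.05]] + [[-0.98, -0.23], [-0.22, 0.0]]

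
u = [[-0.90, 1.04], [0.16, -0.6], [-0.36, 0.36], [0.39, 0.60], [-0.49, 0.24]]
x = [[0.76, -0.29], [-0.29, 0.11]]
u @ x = [[-0.99, 0.38],[0.30, -0.11],[-0.38, 0.14],[0.12, -0.05],[-0.44, 0.17]]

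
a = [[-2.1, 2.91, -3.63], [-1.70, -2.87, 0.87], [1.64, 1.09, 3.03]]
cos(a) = [[-3.00, 7.45, -3.86], [-4.15, -6.31, -0.47], [1.9, 0.09, 0.28]]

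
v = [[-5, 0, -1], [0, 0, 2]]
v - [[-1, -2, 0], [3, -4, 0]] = [[-4, 2, -1], [-3, 4, 2]]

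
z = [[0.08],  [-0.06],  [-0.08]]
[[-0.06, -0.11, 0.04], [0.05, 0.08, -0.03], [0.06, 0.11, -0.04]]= z @ [[-0.80,-1.34,0.55]]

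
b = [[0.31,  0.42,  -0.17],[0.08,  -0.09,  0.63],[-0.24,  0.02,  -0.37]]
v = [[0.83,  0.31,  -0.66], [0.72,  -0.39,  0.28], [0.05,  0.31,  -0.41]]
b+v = [[1.14, 0.73, -0.83], [0.80, -0.48, 0.91], [-0.19, 0.33, -0.78]]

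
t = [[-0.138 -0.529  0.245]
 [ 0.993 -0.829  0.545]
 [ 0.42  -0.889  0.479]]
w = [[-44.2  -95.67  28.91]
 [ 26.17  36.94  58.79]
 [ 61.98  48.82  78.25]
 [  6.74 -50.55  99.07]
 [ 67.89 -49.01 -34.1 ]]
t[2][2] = 0.479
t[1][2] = 0.545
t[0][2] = 0.245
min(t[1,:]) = -0.829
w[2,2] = 78.25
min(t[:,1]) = -0.889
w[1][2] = 58.79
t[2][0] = 0.42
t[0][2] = 0.245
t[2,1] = -0.889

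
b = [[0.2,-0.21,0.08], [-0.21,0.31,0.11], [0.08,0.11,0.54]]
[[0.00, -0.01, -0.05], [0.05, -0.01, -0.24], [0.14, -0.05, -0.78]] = b@[[-0.04, -0.01, 0.06], [0.05, -0.01, -0.24], [0.25, -0.08, -1.41]]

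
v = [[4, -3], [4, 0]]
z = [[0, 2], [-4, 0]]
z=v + [[-4, 5], [-8, 0]]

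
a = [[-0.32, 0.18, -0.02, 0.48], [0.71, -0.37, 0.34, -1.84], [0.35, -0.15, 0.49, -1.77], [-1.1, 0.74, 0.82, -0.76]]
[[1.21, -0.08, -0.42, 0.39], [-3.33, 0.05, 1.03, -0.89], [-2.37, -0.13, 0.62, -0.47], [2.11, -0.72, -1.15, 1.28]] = a@ [[-2.18, 0.30, 0.47, -0.62],[-0.05, -0.29, -0.76, 0.63],[0.72, -0.09, -0.36, 0.33],[1.11, 0.13, -0.29, 0.18]]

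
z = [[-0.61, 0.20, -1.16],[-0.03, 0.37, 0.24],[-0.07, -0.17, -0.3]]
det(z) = 0.00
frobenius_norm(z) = 1.44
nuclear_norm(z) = 1.83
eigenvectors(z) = [[0.99,0.86,-0.59], [-0.0,0.32,-0.75], [0.14,-0.39,0.31]]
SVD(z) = [[-0.97, -0.21, -0.13],[0.13, -0.87, 0.47],[-0.21, 0.44, 0.87]] @ diag([1.3633024646227387, 0.46722505306656675, 0.002672029286563396]) @ [[0.44,-0.08,0.89], [0.26,-0.94,-0.22], [0.86,0.33,-0.39]]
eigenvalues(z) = [-0.78, -0.01, 0.25]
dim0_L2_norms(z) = [0.61, 0.45, 1.22]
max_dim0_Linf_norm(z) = 1.16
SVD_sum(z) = [[-0.58, 0.11, -1.18], [0.08, -0.01, 0.15], [-0.13, 0.02, -0.25]] + [[-0.03, 0.09, 0.02], [-0.11, 0.38, 0.09], [0.05, -0.19, -0.04]] + [[-0.0,-0.0,0.0], [0.0,0.00,-0.00], [0.00,0.00,-0.00]]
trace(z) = -0.54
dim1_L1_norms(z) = [1.97, 0.64, 0.54]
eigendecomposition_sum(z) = [[-0.58,-0.1,-1.36], [0.00,0.00,0.01], [-0.08,-0.01,-0.20]] + [[-0.00, 0.01, 0.02], [-0.0, 0.0, 0.01], [0.0, -0.01, -0.01]] + [[-0.02, 0.29, 0.18],  [-0.03, 0.37, 0.23],  [0.01, -0.15, -0.09]]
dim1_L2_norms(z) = [1.33, 0.44, 0.35]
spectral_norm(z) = 1.36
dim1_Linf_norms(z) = [1.16, 0.37, 0.3]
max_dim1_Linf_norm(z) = 1.16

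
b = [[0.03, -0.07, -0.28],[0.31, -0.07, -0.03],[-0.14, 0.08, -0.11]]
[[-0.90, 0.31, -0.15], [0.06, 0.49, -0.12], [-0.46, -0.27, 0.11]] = b@[[0.46, 1.03, -0.01], [-0.29, -2.22, 1.59], [3.35, -0.43, 0.14]]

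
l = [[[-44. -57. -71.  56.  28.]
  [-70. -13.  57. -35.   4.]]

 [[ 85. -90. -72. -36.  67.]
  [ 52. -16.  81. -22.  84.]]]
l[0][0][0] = -44.0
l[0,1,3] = -35.0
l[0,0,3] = 56.0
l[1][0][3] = -36.0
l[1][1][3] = -22.0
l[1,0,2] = -72.0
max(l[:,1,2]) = 81.0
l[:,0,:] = [[-44.0, -57.0, -71.0, 56.0, 28.0], [85.0, -90.0, -72.0, -36.0, 67.0]]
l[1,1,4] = 84.0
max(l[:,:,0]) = 85.0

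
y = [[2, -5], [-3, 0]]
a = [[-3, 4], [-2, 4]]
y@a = [[4, -12], [9, -12]]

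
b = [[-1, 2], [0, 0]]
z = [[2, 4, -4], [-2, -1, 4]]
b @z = [[-6, -6, 12], [0, 0, 0]]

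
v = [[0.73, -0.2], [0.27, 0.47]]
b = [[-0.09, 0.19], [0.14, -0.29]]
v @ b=[[-0.09, 0.2],[0.04, -0.08]]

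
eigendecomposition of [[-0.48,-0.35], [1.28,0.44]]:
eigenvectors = [[0.32-0.34j, 0.32+0.34j], [-0.89+0.00j, (-0.89-0j)]]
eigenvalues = [(-0.02+0.49j), (-0.02-0.49j)]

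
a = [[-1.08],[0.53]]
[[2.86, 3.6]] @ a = [[-1.18]]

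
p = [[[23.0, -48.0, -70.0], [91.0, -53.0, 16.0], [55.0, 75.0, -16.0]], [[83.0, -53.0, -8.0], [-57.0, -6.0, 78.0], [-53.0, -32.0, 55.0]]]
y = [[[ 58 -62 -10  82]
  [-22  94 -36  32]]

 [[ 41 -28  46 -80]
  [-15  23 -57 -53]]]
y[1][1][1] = 23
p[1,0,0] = 83.0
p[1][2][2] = 55.0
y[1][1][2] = -57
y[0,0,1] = -62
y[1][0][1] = -28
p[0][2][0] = 55.0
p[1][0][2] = -8.0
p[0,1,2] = 16.0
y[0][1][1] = 94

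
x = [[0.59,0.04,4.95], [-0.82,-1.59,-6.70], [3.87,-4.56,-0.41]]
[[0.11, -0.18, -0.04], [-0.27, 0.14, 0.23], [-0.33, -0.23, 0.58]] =x @ [[0.01, 0.02, 0.02], [0.08, 0.07, -0.11], [0.02, -0.04, -0.01]]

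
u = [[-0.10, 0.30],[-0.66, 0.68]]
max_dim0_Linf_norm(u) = 0.68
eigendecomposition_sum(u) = [[-0.05+0.37j, 0.15-0.20j], [(-0.33+0.45j), 0.34-0.16j]] + [[-0.05-0.37j, 0.15+0.20j],[-0.33-0.45j, (0.34+0.16j)]]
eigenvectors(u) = [[(-0.49+0.27j),  -0.49-0.27j], [(-0.83+0j),  (-0.83-0j)]]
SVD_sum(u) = [[-0.19, 0.22], [-0.63, 0.71]] + [[0.09, 0.08], [-0.03, -0.03]]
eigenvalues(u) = [(0.29+0.21j), (0.29-0.21j)]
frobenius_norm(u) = 1.00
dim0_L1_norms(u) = [0.76, 0.98]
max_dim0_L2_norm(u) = 0.74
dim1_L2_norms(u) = [0.32, 0.95]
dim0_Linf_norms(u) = [0.66, 0.68]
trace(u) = 0.58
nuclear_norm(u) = 1.12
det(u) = 0.13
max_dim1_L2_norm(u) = 0.95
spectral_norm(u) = 0.99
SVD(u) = [[-0.29, -0.96], [-0.96, 0.29]] @ diag([0.9903376276106886, 0.13126836381410734]) @ [[0.67,-0.75], [-0.75,-0.67]]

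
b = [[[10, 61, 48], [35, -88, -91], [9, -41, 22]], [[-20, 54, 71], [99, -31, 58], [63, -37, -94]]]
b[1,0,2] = 71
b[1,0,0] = -20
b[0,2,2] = 22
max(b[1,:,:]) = 99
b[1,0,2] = 71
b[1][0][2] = 71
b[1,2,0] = 63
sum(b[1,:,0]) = 142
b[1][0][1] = 54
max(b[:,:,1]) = 61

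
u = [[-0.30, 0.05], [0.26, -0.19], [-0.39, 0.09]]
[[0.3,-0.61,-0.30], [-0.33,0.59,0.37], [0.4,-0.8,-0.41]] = u @ [[-0.9, 1.95, 0.9],[0.51, -0.43, -0.69]]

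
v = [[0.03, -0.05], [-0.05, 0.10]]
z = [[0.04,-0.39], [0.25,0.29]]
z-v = [[0.01, -0.34], [0.3, 0.19]]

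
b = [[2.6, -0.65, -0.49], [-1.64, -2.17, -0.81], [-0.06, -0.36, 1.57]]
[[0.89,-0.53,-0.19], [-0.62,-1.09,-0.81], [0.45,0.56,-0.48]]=b@ [[0.37, -0.03, 0.0], [-0.1, 0.36, 0.45], [0.28, 0.44, -0.20]]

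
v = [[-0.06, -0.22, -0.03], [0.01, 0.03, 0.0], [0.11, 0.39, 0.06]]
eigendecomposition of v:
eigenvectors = [[(-0.48-0.05j), (-0.48+0.05j), (0.8+0j)], [(0.03+0.11j), 0.03-0.11j, (-0.3+0j)], [0.87+0.00j, (0.87-0j), (0.51+0j)]]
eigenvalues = [(0.01+0.04j), (0.01-0.04j), 0j]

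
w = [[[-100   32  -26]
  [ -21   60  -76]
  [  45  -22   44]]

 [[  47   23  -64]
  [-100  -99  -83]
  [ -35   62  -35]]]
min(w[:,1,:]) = -100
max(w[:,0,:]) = 47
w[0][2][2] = 44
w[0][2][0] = 45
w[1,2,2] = -35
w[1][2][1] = 62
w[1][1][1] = -99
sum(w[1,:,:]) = -284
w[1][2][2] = -35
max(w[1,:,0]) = 47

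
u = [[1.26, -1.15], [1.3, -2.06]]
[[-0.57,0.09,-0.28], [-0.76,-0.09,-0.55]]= u@ [[-0.27, 0.26, 0.05], [0.2, 0.21, 0.3]]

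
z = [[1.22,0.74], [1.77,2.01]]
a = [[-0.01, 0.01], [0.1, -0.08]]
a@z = [[0.01, 0.01], [-0.02, -0.09]]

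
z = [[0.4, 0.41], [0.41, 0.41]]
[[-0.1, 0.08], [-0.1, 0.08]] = z @ [[-0.3, 0.24], [0.06, -0.05]]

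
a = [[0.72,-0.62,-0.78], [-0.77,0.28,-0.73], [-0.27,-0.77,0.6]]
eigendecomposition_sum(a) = [[-0.19+0.00j,  -0.29-0.00j,  (-0.26+0j)],[-0.25+0.00j,  -0.38-0.00j,  (-0.34+0j)],[(-0.17+0j),  (-0.27-0j),  (-0.23+0j)]] + [[0.46+0.11j, -0.16-0.32j, (-0.26+0.35j)],[(-0.26+0.35j), 0.33-0.02j, -0.20-0.35j],[(-0.05-0.47j), (-0.25+0.26j), 0.42+0.14j]] + [[(0.46-0.11j), -0.16+0.32j, -0.26-0.35j], [-0.26-0.35j, 0.33+0.02j, -0.20+0.35j], [(-0.05+0.47j), -0.25-0.26j, 0.42-0.14j]]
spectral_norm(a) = 1.26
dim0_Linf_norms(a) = [0.77, 0.77, 0.78]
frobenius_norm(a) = 1.93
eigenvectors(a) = [[(0.53+0j), -0.19+0.56j, (-0.19-0.56j)], [(0.7+0j), (-0.4-0.37j), -0.40+0.37j], [0.48+0.00j, 0.60+0.00j, (0.6-0j)]]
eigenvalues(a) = [(-0.81+0j), (1.2+0.22j), (1.2-0.22j)]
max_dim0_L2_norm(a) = 1.23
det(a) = -1.21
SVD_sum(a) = [[0.82, -0.65, -0.17],[-0.5, 0.40, 0.10],[0.13, -0.10, -0.03]] + [[0.03, 0.18, -0.56],  [0.03, 0.23, -0.71],  [-0.04, -0.25, 0.78]] + [[-0.13,-0.14,-0.05], [-0.30,-0.35,-0.12], [-0.37,-0.42,-0.15]]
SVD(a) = [[-0.85, -0.47, 0.26], [0.52, -0.6, 0.61], [-0.13, 0.65, 0.75]] @ diag([1.256546358440208, 1.2516609677492962, 0.7717746244231848]) @ [[-0.77, 0.61, 0.16],[-0.04, -0.30, 0.95],[-0.63, -0.73, -0.26]]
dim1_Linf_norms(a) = [0.78, 0.77, 0.77]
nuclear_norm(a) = 3.28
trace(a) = 1.60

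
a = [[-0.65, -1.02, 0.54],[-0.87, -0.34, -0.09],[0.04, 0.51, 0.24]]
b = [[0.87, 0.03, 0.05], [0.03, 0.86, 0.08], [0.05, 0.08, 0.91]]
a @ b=[[-0.57, -0.85, 0.38], [-0.77, -0.33, -0.15], [0.06, 0.46, 0.26]]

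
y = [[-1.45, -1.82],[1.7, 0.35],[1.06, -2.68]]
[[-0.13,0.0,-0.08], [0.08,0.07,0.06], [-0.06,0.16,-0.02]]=y @ [[0.04,0.05,0.03], [0.04,-0.04,0.02]]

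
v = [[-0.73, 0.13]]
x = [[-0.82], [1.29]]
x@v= [[0.6, -0.11], [-0.94, 0.17]]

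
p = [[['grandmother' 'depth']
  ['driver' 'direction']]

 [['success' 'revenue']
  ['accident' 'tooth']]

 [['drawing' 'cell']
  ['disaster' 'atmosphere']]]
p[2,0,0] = 'drawing'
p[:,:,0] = [['grandmother', 'driver'], ['success', 'accident'], ['drawing', 'disaster']]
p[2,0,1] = 'cell'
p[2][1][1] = 'atmosphere'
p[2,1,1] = 'atmosphere'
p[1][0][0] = 'success'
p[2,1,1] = 'atmosphere'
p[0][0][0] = 'grandmother'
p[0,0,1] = 'depth'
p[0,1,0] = 'driver'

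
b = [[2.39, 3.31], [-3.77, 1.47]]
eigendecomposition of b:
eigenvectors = [[-0.09-0.68j, -0.09+0.68j], [(0.73+0j), (0.73-0j)]]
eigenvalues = [(1.93+3.5j), (1.93-3.5j)]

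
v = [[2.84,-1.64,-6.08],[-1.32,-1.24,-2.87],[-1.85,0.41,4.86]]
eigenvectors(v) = [[-0.38, -0.56, -0.80], [-0.92, 0.75, -0.08], [-0.05, -0.36, 0.6]]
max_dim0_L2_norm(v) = 8.3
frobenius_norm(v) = 9.30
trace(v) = 6.46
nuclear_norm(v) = 12.09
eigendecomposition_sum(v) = [[-0.4, -0.59, -0.61], [-0.98, -1.45, -1.49], [-0.05, -0.07, -0.08]] + [[0.46,-0.22,0.58],[-0.62,0.29,-0.78],[0.30,-0.14,0.37]] + [[2.78, -0.83, -6.05], [0.28, -0.08, -0.60], [-2.10, 0.62, 4.56]]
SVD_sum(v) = [[2.21, -1.41, -6.35], [0.80, -0.51, -2.29], [-1.67, 1.06, 4.78]] + [[0.53, 0.18, 0.14], [-2.12, -0.71, -0.58], [-0.32, -0.11, -0.09]] + [[0.10, -0.4, 0.13], [0.0, -0.02, 0.01], [0.14, -0.55, 0.17]]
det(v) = -15.76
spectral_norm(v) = 8.95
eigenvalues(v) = [-1.93, 1.13, 7.26]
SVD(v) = [[-0.77, 0.24, 0.60], [-0.28, -0.96, 0.03], [0.58, -0.15, 0.80]] @ diag([8.950275623059394, 2.4097912770069914, 0.7308709000430612]) @ [[-0.32,0.21,0.92], [0.92,0.31,0.25], [0.23,-0.93,0.29]]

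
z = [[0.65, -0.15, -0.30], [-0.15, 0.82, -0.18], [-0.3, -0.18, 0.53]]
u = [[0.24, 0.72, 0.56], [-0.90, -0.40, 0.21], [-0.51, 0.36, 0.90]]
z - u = [[0.41, -0.87, -0.86], [0.75, 1.22, -0.39], [0.21, -0.54, -0.37]]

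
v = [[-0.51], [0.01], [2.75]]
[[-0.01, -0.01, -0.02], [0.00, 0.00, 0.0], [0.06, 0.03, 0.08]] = v @ [[0.02, 0.01, 0.03]]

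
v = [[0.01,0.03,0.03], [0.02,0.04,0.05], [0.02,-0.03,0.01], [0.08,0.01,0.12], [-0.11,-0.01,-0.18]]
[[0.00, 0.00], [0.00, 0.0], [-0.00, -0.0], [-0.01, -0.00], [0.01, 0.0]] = v @ [[-0.11, 0.06],[0.09, 0.11],[-0.00, -0.07]]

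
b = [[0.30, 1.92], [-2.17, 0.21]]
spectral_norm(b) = 2.19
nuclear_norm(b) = 4.12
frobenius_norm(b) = 2.92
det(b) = 4.23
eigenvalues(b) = [(0.26+2.04j), (0.26-2.04j)]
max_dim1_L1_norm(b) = 2.38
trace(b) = 0.51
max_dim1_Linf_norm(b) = 2.17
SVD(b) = [[-0.23, 0.97], [0.97, 0.23]] @ diag([2.193690511070889, 1.9279839059591604]) @ [[-0.99, -0.11], [-0.11, 0.99]]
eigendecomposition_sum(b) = [[0.15+1.02j,0.96-0.12j],  [-1.09+0.14j,(0.1+1.02j)]] + [[0.15-1.02j, 0.96+0.12j], [(-1.09-0.14j), 0.10-1.02j]]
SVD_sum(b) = [[0.51, 0.06], [-2.12, -0.24]] + [[-0.21, 1.86],[-0.05, 0.45]]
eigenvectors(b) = [[(-0.02-0.68j), -0.02+0.68j],[0.73+0.00j, (0.73-0j)]]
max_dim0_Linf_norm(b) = 2.17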